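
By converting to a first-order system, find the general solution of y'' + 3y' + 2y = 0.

y(t) = c_1e^(-2t) + c_2e^(-t)

Let x_1 = y, x_2 = y'. Then x_1' = x_2 and x_2' = -2x_1 - 3x_2.
A = [[0,1],[-2,-3]]; det(A-λI) = λ^2 + 3λ + 2.
Eigenvalues λ = -2, -1 with eigenvectors (1,-2), (1,-1).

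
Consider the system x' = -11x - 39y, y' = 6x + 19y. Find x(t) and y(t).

x(t) = 3c_1e^(4t)sin(3t) + 2c_1e^(4t)cos(3t) + 2c_2e^(4t)sin(3t) - 3c_2e^(4t)cos(3t), y(t) = -c_1e^(4t)sin(3t) - c_1e^(4t)cos(3t) - c_2e^(4t)sin(3t) + c_2e^(4t)cos(3t)

Coefficient matrix A = [[-11, -39], [6, 19]].
Characteristic polynomial det(A - λI) = λ^2 - 8λ + 25 = 0.
Eigenvalues λ = 4 ± 3i (complex conjugate pair).
For λ=4+3i: an eigenvector is (2,-1) - i(3,-1) = (2 - 3i, -1 + i).
A real fundamental pair from Re and Im of e^((4+3i)t)v: X_1 = e^(4t)(cos(3t)·(2,-1) + sin(3t)·(3,-1)), X_2 = e^(4t)(sin(3t)·(2,-1) - cos(3t)·(3,-1)).
General solution: c_1X_1 + c_2X_2.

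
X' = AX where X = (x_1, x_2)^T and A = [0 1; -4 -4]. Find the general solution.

Coefficient matrix A = [[0, 1], [-4, -4]].
Characteristic polynomial det(A - λI) = λ^2 + 4λ + 4 = 0.
Single eigenvalue λ = -2 with algebraic multiplicity 2.
Eigenvector v = (1,-2); generalized eigenvector w with (A-λI)w=v is (0,1).
General solution: e^(-2t)[K_1·v + K_2·(t·v + w)].

x_1(t) = K_1e^(-2t) + K_2te^(-2t), x_2(t) = -2K_1e^(-2t) - 2K_2te^(-2t) + K_2e^(-2t)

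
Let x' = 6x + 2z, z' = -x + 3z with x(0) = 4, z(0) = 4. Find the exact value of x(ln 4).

13312

A = [[6,2],[-1,3]]; eigenvalues λ = 5, 4.
Eigenvectors: (2,-1) for λ=5, (-1,1) for λ=4.
From the initial condition, c_1 = 8, c_2 = 12.
x(ln 4) = (8)(4^5)(2) + (12)(4^4)(-1) = 13312.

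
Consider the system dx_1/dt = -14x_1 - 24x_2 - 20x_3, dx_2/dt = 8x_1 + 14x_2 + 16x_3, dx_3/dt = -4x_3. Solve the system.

x_1(t) = -3C_1e^(2t) - 2C_2e^(-2t) - 2C_3e^(-4t), x_2(t) = 2C_1e^(2t) + C_2e^(-2t), x_3(t) = C_3e^(-4t)

Coefficient matrix A = [[-14, -24, -20], [8, 14, 16], [0, 0, -4]].
det(A - λI) = 0 gives eigenvalues λ = 2, -2, -4.
For λ=2: eigenvector (-3,2,0).
For λ=-2: eigenvector (-2,1,0).
For λ=-4: eigenvector (-2,0,1).
General solution: C_1e^(2t)(-3,2,0) + C_2e^(-2t)(-2,1,0) + C_3e^(-4t)(-2,0,1).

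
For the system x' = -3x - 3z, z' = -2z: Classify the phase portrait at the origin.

A = [[-3,-3],[0,-2]]; det(A-λI) = λ^2 + 5λ + 6.
λ = -2, -3: both negative.

stable node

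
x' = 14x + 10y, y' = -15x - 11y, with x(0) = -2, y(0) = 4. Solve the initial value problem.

Coefficient matrix A = [[14, 10], [-15, -11]].
Characteristic polynomial det(A - λI) = λ^2 - 3λ - 4 = 0.
Eigenvalues λ = 4, -1.
For λ=4: (A-λI) row 1 is [10, 10], so an eigenvector is (1, -1).
For λ=-1: (A-λI) row 1 is [15, 10], so an eigenvector is (-2, 3).
General solution: c_1e^(4t)(1,-1) + c_2e^(-t)(-2,3).
Applying x(0)=-2, y(0)=4 gives c_1=2, c_2=2.

x(t) = 2e^(4t) - 4e^(-t), y(t) = -2e^(4t) + 6e^(-t)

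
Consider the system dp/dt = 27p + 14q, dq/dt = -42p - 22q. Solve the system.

Coefficient matrix A = [[27, 14], [-42, -22]].
Characteristic polynomial det(A - λI) = λ^2 - 5λ - 6 = 0.
Eigenvalues λ = -1, 6.
For λ=-1: (A-λI) row 1 is [28, 14], so an eigenvector is (1, -2).
For λ=6: (A-λI) row 1 is [21, 14], so an eigenvector is (-2, 3).
General solution: C_1e^(-t)(1,-2) + C_2e^(6t)(-2,3).

p(t) = C_1e^(-t) - 2C_2e^(6t), q(t) = -2C_1e^(-t) + 3C_2e^(6t)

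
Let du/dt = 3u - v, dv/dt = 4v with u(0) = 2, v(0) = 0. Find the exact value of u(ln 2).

16

A = [[3,-1],[0,4]]; eigenvalues λ = 3, 4.
Eigenvectors: (1,0) for λ=3, (-1,1) for λ=4.
From the initial condition, c_1 = 2, c_2 = 0.
u(ln 2) = (2)(2^3)(1) + (0)(2^4)(-1) = 16.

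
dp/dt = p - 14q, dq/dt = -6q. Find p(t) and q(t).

Coefficient matrix A = [[1, -14], [0, -6]].
Characteristic polynomial det(A - λI) = λ^2 + 5λ - 6 = 0.
Eigenvalues λ = 1, -6.
For λ=1: (A-λI) row 1 is [0, -14], so an eigenvector is (1, 0).
For λ=-6: (A-λI) row 1 is [7, -14], so an eigenvector is (2, 1).
General solution: c_1e^(t)(1,0) + c_2e^(-6t)(2,1).

p(t) = c_1e^(t) + 2c_2e^(-6t), q(t) = c_2e^(-6t)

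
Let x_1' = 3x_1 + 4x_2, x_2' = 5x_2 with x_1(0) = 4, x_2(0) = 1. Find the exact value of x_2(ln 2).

A = [[3,4],[0,5]]; eigenvalues λ = 3, 5.
Eigenvectors: (-1,0) for λ=3, (2,1) for λ=5.
From the initial condition, c_1 = -2, c_2 = 1.
x_2(ln 2) = (-2)(2^3)(0) + (1)(2^5)(1) = 32.

32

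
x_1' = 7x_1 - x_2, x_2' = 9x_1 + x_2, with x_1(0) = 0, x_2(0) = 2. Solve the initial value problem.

x_1(t) = -2te^(4t), x_2(t) = -6te^(4t) + 2e^(4t)

Coefficient matrix A = [[7, -1], [9, 1]].
Characteristic polynomial det(A - λI) = λ^2 - 8λ + 16 = 0.
Single eigenvalue λ = 4 with algebraic multiplicity 2.
Eigenvector v = (1,3); generalized eigenvector w with (A-λI)w=v is (1,2).
General solution: e^(4t)[K_1·v + K_2·(t·v + w)].
Applying x_1(0)=0, x_2(0)=2 gives K_1=2, K_2=-2.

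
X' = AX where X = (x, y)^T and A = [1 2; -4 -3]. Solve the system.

Coefficient matrix A = [[1, 2], [-4, -3]].
Characteristic polynomial det(A - λI) = λ^2 + 2λ + 5 = 0.
Eigenvalues λ = -1 ± 2i (complex conjugate pair).
For λ=-1+2i: an eigenvector is (0,-1) - i(-1,1) = (0 + i, -1 - i).
A real fundamental pair from Re and Im of e^((-1+2i)t)v: X_1 = e^(-t)(cos(2t)·(0,-1) + sin(2t)·(-1,1)), X_2 = e^(-t)(sin(2t)·(0,-1) - cos(2t)·(-1,1)).
General solution: K_1X_1 + K_2X_2.

x(t) = -K_1e^(-t)sin(2t) + K_2e^(-t)cos(2t), y(t) = K_1e^(-t)sin(2t) - K_1e^(-t)cos(2t) - K_2e^(-t)sin(2t) - K_2e^(-t)cos(2t)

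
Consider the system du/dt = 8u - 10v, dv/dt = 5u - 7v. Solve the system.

u(t) = 2c_1e^(3t) - c_2e^(-2t), v(t) = c_1e^(3t) - c_2e^(-2t)

Coefficient matrix A = [[8, -10], [5, -7]].
Characteristic polynomial det(A - λI) = λ^2 - λ - 6 = 0.
Eigenvalues λ = 3, -2.
For λ=3: (A-λI) row 1 is [5, -10], so an eigenvector is (2, 1).
For λ=-2: (A-λI) row 1 is [10, -10], so an eigenvector is (-1, -1).
General solution: c_1e^(3t)(2,1) + c_2e^(-2t)(-1,-1).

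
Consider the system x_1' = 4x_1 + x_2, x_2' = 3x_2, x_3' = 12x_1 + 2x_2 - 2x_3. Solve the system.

x_1(t) = -C_2e^(3t) + C_3e^(4t), x_2(t) = C_2e^(3t), x_3(t) = C_1e^(-2t) - 2C_2e^(3t) + 2C_3e^(4t)

Coefficient matrix A = [[4, 1, 0], [0, 3, 0], [12, 2, -2]].
det(A - λI) = 0 gives eigenvalues λ = -2, 3, 4.
For λ=-2: eigenvector (0,0,1).
For λ=3: eigenvector (-1,1,-2).
For λ=4: eigenvector (1,0,2).
General solution: C_1e^(-2t)(0,0,1) + C_2e^(3t)(-1,1,-2) + C_3e^(4t)(1,0,2).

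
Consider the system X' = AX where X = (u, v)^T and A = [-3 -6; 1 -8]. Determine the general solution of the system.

Coefficient matrix A = [[-3, -6], [1, -8]].
Characteristic polynomial det(A - λI) = λ^2 + 11λ + 30 = 0.
Eigenvalues λ = -5, -6.
For λ=-5: (A-λI) row 1 is [2, -6], so an eigenvector is (3, 1).
For λ=-6: (A-λI) row 1 is [3, -6], so an eigenvector is (-2, -1).
General solution: c_1e^(-5t)(3,1) + c_2e^(-6t)(-2,-1).

u(t) = 3c_1e^(-5t) - 2c_2e^(-6t), v(t) = c_1e^(-5t) - c_2e^(-6t)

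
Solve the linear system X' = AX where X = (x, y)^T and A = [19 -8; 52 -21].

x(t) = c_1e^(-t)sin(4t) - c_1e^(-t)cos(4t) - c_2e^(-t)sin(4t) - c_2e^(-t)cos(4t), y(t) = 2c_1e^(-t)sin(4t) - 3c_1e^(-t)cos(4t) - 3c_2e^(-t)sin(4t) - 2c_2e^(-t)cos(4t)

Coefficient matrix A = [[19, -8], [52, -21]].
Characteristic polynomial det(A - λI) = λ^2 + 2λ + 17 = 0.
Eigenvalues λ = -1 ± 4i (complex conjugate pair).
For λ=-1+4i: an eigenvector is (-1,-3) - i(1,2) = (-1 - i, -3 - 2i).
A real fundamental pair from Re and Im of e^((-1+4i)t)v: X_1 = e^(-t)(cos(4t)·(-1,-3) + sin(4t)·(1,2)), X_2 = e^(-t)(sin(4t)·(-1,-3) - cos(4t)·(1,2)).
General solution: c_1X_1 + c_2X_2.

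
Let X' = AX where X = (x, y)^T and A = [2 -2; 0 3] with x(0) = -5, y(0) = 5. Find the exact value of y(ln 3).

135

A = [[2,-2],[0,3]]; eigenvalues λ = 2, 3.
Eigenvectors: (-1,0) for λ=2, (-2,1) for λ=3.
From the initial condition, c_1 = -5, c_2 = 5.
y(ln 3) = (-5)(3^2)(0) + (5)(3^3)(1) = 135.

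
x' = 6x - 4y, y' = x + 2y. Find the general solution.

Coefficient matrix A = [[6, -4], [1, 2]].
Characteristic polynomial det(A - λI) = λ^2 - 8λ + 16 = 0.
Single eigenvalue λ = 4 with algebraic multiplicity 2.
Eigenvector v = (-2,-1); generalized eigenvector w with (A-λI)w=v is (-3,-1).
General solution: e^(4t)[C_1·v + C_2·(t·v + w)].

x(t) = -2C_1e^(4t) - 2C_2te^(4t) - 3C_2e^(4t), y(t) = -C_1e^(4t) - C_2te^(4t) - C_2e^(4t)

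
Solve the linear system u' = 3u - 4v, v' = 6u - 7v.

Coefficient matrix A = [[3, -4], [6, -7]].
Characteristic polynomial det(A - λI) = λ^2 + 4λ + 3 = 0.
Eigenvalues λ = -3, -1.
For λ=-3: (A-λI) row 1 is [6, -4], so an eigenvector is (-2, -3).
For λ=-1: (A-λI) row 1 is [4, -4], so an eigenvector is (-1, -1).
General solution: C_1e^(-3t)(-2,-3) + C_2e^(-t)(-1,-1).

u(t) = -2C_1e^(-3t) - C_2e^(-t), v(t) = -3C_1e^(-3t) - C_2e^(-t)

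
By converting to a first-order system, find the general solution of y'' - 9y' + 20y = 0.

y(t) = C_1e^(5t) + C_2e^(4t)

Let x_1 = y, x_2 = y'. Then x_1' = x_2 and x_2' = -20x_1 + 9x_2.
A = [[0,1],[-20,9]]; det(A-λI) = λ^2 - 9λ + 20.
Eigenvalues λ = 5, 4 with eigenvectors (1,5), (1,4).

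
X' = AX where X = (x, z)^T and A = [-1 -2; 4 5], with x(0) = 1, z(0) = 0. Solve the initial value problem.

x(t) = -e^(3t) + 2e^(t), z(t) = 2e^(3t) - 2e^(t)

Coefficient matrix A = [[-1, -2], [4, 5]].
Characteristic polynomial det(A - λI) = λ^2 - 4λ + 3 = 0.
Eigenvalues λ = 3, 1.
For λ=3: (A-λI) row 1 is [-4, -2], so an eigenvector is (-1, 2).
For λ=1: (A-λI) row 1 is [-2, -2], so an eigenvector is (-1, 1).
General solution: C_1e^(3t)(-1,2) + C_2e^(t)(-1,1).
Applying x(0)=1, z(0)=0 gives C_1=1, C_2=-2.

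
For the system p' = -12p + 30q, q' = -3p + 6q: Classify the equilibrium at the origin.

stable spiral

A = [[-12,30],[-3,6]]; det(A-λI) = λ^2 + 6λ + 18.
λ = -3 ± 3i: negative real part.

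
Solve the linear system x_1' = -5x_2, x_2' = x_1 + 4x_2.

x_1(t) = -c_1e^(2t)sin(t) - 2c_1e^(2t)cos(t) - 2c_2e^(2t)sin(t) + c_2e^(2t)cos(t), x_2(t) = c_1e^(2t)cos(t) + c_2e^(2t)sin(t)

Coefficient matrix A = [[0, -5], [1, 4]].
Characteristic polynomial det(A - λI) = λ^2 - 4λ + 5 = 0.
Eigenvalues λ = 2 ± i (complex conjugate pair).
For λ=2+i: an eigenvector is (-2,1) - i(-1,0) = (-2 + i, 1).
A real fundamental pair from Re and Im of e^((2+i)t)v: X_1 = e^(2t)(cos(t)·(-2,1) + sin(t)·(-1,0)), X_2 = e^(2t)(sin(t)·(-2,1) - cos(t)·(-1,0)).
General solution: c_1X_1 + c_2X_2.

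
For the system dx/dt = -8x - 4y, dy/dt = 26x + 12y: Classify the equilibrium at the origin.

unstable spiral

A = [[-8,-4],[26,12]]; det(A-λI) = λ^2 - 4λ + 8.
λ = 2 ± 2i: positive real part.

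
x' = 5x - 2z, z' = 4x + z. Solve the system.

Coefficient matrix A = [[5, -2], [4, 1]].
Characteristic polynomial det(A - λI) = λ^2 - 6λ + 13 = 0.
Eigenvalues λ = 3 ± 2i (complex conjugate pair).
For λ=3+2i: an eigenvector is (0,1) - i(-1,-1) = (0 + i, 1 + i).
A real fundamental pair from Re and Im of e^((3+2i)t)v: X_1 = e^(3t)(cos(2t)·(0,1) + sin(2t)·(-1,-1)), X_2 = e^(3t)(sin(2t)·(0,1) - cos(2t)·(-1,-1)).
General solution: K_1X_1 + K_2X_2.

x(t) = -K_1e^(3t)sin(2t) + K_2e^(3t)cos(2t), z(t) = -K_1e^(3t)sin(2t) + K_1e^(3t)cos(2t) + K_2e^(3t)sin(2t) + K_2e^(3t)cos(2t)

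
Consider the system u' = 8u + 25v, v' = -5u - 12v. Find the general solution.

u(t) = -2K_1e^(-2t)sin(5t) - K_1e^(-2t)cos(5t) - K_2e^(-2t)sin(5t) + 2K_2e^(-2t)cos(5t), v(t) = K_1e^(-2t)sin(5t) - K_2e^(-2t)cos(5t)

Coefficient matrix A = [[8, 25], [-5, -12]].
Characteristic polynomial det(A - λI) = λ^2 + 4λ + 29 = 0.
Eigenvalues λ = -2 ± 5i (complex conjugate pair).
For λ=-2+5i: an eigenvector is (-1,0) - i(-2,1) = (-1 + 2i, 0 - i).
A real fundamental pair from Re and Im of e^((-2+5i)t)v: X_1 = e^(-2t)(cos(5t)·(-1,0) + sin(5t)·(-2,1)), X_2 = e^(-2t)(sin(5t)·(-1,0) - cos(5t)·(-2,1)).
General solution: K_1X_1 + K_2X_2.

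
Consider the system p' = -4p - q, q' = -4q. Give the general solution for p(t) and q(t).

Coefficient matrix A = [[-4, -1], [0, -4]].
Characteristic polynomial det(A - λI) = λ^2 + 8λ + 16 = 0.
Single eigenvalue λ = -4 with algebraic multiplicity 2.
Eigenvector v = (1,0); generalized eigenvector w with (A-λI)w=v is (-1,-1).
General solution: e^(-4t)[K_1·v + K_2·(t·v + w)].

p(t) = K_1e^(-4t) + K_2te^(-4t) - K_2e^(-4t), q(t) = -K_2e^(-4t)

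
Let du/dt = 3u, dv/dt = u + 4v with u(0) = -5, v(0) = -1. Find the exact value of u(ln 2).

A = [[3,0],[1,4]]; eigenvalues λ = 4, 3.
Eigenvectors: (0,1) for λ=4, (-1,1) for λ=3.
From the initial condition, c_1 = -6, c_2 = 5.
u(ln 2) = (-6)(2^4)(0) + (5)(2^3)(-1) = -40.

-40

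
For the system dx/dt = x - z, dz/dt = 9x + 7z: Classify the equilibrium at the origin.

A = [[1,-1],[9,7]]; det(A-λI) = λ^2 - 8λ + 16.
repeated λ = 4 with a single eigenvector.

unstable improper node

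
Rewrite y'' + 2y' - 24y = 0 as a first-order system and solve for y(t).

y(t) = c_1e^(-6t) + c_2e^(4t)

Let x_1 = y, x_2 = y'. Then x_1' = x_2 and x_2' = 24x_1 - 2x_2.
A = [[0,1],[24,-2]]; det(A-λI) = λ^2 + 2λ - 24.
Eigenvalues λ = -6, 4 with eigenvectors (1,-6), (1,4).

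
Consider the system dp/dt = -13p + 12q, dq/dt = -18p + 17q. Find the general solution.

Coefficient matrix A = [[-13, 12], [-18, 17]].
Characteristic polynomial det(A - λI) = λ^2 - 4λ - 5 = 0.
Eigenvalues λ = -1, 5.
For λ=-1: (A-λI) row 1 is [-12, 12], so an eigenvector is (-1, -1).
For λ=5: (A-λI) row 1 is [-18, 12], so an eigenvector is (-2, -3).
General solution: C_1e^(-t)(-1,-1) + C_2e^(5t)(-2,-3).

p(t) = -C_1e^(-t) - 2C_2e^(5t), q(t) = -C_1e^(-t) - 3C_2e^(5t)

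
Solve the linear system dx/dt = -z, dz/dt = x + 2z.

Coefficient matrix A = [[0, -1], [1, 2]].
Characteristic polynomial det(A - λI) = λ^2 - 2λ + 1 = 0.
Single eigenvalue λ = 1 with algebraic multiplicity 2.
Eigenvector v = (-1,1); generalized eigenvector w with (A-λI)w=v is (0,1).
General solution: e^(t)[c_1·v + c_2·(t·v + w)].

x(t) = -c_1e^(t) - c_2te^(t), z(t) = c_1e^(t) + c_2te^(t) + c_2e^(t)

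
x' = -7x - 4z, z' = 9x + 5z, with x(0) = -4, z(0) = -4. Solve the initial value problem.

x(t) = 40te^(-t) - 4e^(-t), z(t) = -60te^(-t) - 4e^(-t)

Coefficient matrix A = [[-7, -4], [9, 5]].
Characteristic polynomial det(A - λI) = λ^2 + 2λ + 1 = 0.
Single eigenvalue λ = -1 with algebraic multiplicity 2.
Eigenvector v = (-2,3); generalized eigenvector w with (A-λI)w=v is (1,-1).
General solution: e^(-t)[K_1·v + K_2·(t·v + w)].
Applying x(0)=-4, z(0)=-4 gives K_1=-8, K_2=-20.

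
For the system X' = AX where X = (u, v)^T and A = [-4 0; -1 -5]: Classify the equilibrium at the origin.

A = [[-4,0],[-1,-5]]; det(A-λI) = λ^2 + 9λ + 20.
λ = -4, -5: both negative.

stable node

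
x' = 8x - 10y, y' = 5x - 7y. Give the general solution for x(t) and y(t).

x(t) = c_1e^(-2t) - 2c_2e^(3t), y(t) = c_1e^(-2t) - c_2e^(3t)

Coefficient matrix A = [[8, -10], [5, -7]].
Characteristic polynomial det(A - λI) = λ^2 - λ - 6 = 0.
Eigenvalues λ = -2, 3.
For λ=-2: (A-λI) row 1 is [10, -10], so an eigenvector is (1, 1).
For λ=3: (A-λI) row 1 is [5, -10], so an eigenvector is (-2, -1).
General solution: c_1e^(-2t)(1,1) + c_2e^(3t)(-2,-1).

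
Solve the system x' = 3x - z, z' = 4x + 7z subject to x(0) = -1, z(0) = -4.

Coefficient matrix A = [[3, -1], [4, 7]].
Characteristic polynomial det(A - λI) = λ^2 - 10λ + 25 = 0.
Single eigenvalue λ = 5 with algebraic multiplicity 2.
Eigenvector v = (-1,2); generalized eigenvector w with (A-λI)w=v is (1,-1).
General solution: e^(5t)[c_1·v + c_2·(t·v + w)].
Applying x(0)=-1, z(0)=-4 gives c_1=-5, c_2=-6.

x(t) = 6te^(5t) - e^(5t), z(t) = -12te^(5t) - 4e^(5t)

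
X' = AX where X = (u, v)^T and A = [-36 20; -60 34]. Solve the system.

Coefficient matrix A = [[-36, 20], [-60, 34]].
Characteristic polynomial det(A - λI) = λ^2 + 2λ - 24 = 0.
Eigenvalues λ = 4, -6.
For λ=4: (A-λI) row 1 is [-40, 20], so an eigenvector is (1, 2).
For λ=-6: (A-λI) row 1 is [-30, 20], so an eigenvector is (-2, -3).
General solution: c_1e^(4t)(1,2) + c_2e^(-6t)(-2,-3).

u(t) = c_1e^(4t) - 2c_2e^(-6t), v(t) = 2c_1e^(4t) - 3c_2e^(-6t)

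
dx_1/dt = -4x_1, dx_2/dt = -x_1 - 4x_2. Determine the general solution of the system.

Coefficient matrix A = [[-4, 0], [-1, -4]].
Characteristic polynomial det(A - λI) = λ^2 + 8λ + 16 = 0.
Single eigenvalue λ = -4 with algebraic multiplicity 2.
Eigenvector v = (0,1); generalized eigenvector w with (A-λI)w=v is (-1,0).
General solution: e^(-4t)[K_1·v + K_2·(t·v + w)].

x_1(t) = -K_2e^(-4t), x_2(t) = K_1e^(-4t) + K_2te^(-4t)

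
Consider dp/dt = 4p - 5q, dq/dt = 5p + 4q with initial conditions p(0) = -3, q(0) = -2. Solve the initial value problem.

p(t) = 2e^(4t)sin(5t) - 3e^(4t)cos(5t), q(t) = -3e^(4t)sin(5t) - 2e^(4t)cos(5t)

Coefficient matrix A = [[4, -5], [5, 4]].
Characteristic polynomial det(A - λI) = λ^2 - 8λ + 41 = 0.
Eigenvalues λ = 4 ± 5i (complex conjugate pair).
For λ=4+5i: an eigenvector is (0,1) - i(-1,0) = (0 + i, 1).
A real fundamental pair from Re and Im of e^((4+5i)t)v: X_1 = e^(4t)(cos(5t)·(0,1) + sin(5t)·(-1,0)), X_2 = e^(4t)(sin(5t)·(0,1) - cos(5t)·(-1,0)).
General solution: c_1X_1 + c_2X_2.
Applying p(0)=-3, q(0)=-2 gives c_1=-2, c_2=-3.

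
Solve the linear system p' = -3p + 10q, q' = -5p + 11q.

p(t) = -3C_1e^(4t)sin(t) - C_1e^(4t)cos(t) - C_2e^(4t)sin(t) + 3C_2e^(4t)cos(t), q(t) = -2C_1e^(4t)sin(t) - C_1e^(4t)cos(t) - C_2e^(4t)sin(t) + 2C_2e^(4t)cos(t)

Coefficient matrix A = [[-3, 10], [-5, 11]].
Characteristic polynomial det(A - λI) = λ^2 - 8λ + 17 = 0.
Eigenvalues λ = 4 ± i (complex conjugate pair).
For λ=4+i: an eigenvector is (-1,-1) - i(-3,-2) = (-1 + 3i, -1 + 2i).
A real fundamental pair from Re and Im of e^((4+i)t)v: X_1 = e^(4t)(cos(t)·(-1,-1) + sin(t)·(-3,-2)), X_2 = e^(4t)(sin(t)·(-1,-1) - cos(t)·(-3,-2)).
General solution: C_1X_1 + C_2X_2.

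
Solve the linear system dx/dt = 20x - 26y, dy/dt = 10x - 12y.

Coefficient matrix A = [[20, -26], [10, -12]].
Characteristic polynomial det(A - λI) = λ^2 - 8λ + 20 = 0.
Eigenvalues λ = 4 ± 2i (complex conjugate pair).
For λ=4+2i: an eigenvector is (-2,-1) - i(-3,-2) = (-2 + 3i, -1 + 2i).
A real fundamental pair from Re and Im of e^((4+2i)t)v: X_1 = e^(4t)(cos(2t)·(-2,-1) + sin(2t)·(-3,-2)), X_2 = e^(4t)(sin(2t)·(-2,-1) - cos(2t)·(-3,-2)).
General solution: c_1X_1 + c_2X_2.

x(t) = -3c_1e^(4t)sin(2t) - 2c_1e^(4t)cos(2t) - 2c_2e^(4t)sin(2t) + 3c_2e^(4t)cos(2t), y(t) = -2c_1e^(4t)sin(2t) - c_1e^(4t)cos(2t) - c_2e^(4t)sin(2t) + 2c_2e^(4t)cos(2t)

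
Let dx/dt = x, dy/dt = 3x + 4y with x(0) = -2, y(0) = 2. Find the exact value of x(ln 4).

A = [[1,0],[3,4]]; eigenvalues λ = 1, 4.
Eigenvectors: (1,-1) for λ=1, (0,-1) for λ=4.
From the initial condition, c_1 = -2, c_2 = 0.
x(ln 4) = (-2)(4^1)(1) + (0)(4^4)(0) = -8.

-8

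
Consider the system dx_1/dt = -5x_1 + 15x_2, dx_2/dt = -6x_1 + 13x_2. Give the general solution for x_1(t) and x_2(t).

Coefficient matrix A = [[-5, 15], [-6, 13]].
Characteristic polynomial det(A - λI) = λ^2 - 8λ + 25 = 0.
Eigenvalues λ = 4 ± 3i (complex conjugate pair).
For λ=4+3i: an eigenvector is (2,1) - i(-1,-1) = (2 + i, 1 + i).
A real fundamental pair from Re and Im of e^((4+3i)t)v: X_1 = e^(4t)(cos(3t)·(2,1) + sin(3t)·(-1,-1)), X_2 = e^(4t)(sin(3t)·(2,1) - cos(3t)·(-1,-1)).
General solution: c_1X_1 + c_2X_2.

x_1(t) = -c_1e^(4t)sin(3t) + 2c_1e^(4t)cos(3t) + 2c_2e^(4t)sin(3t) + c_2e^(4t)cos(3t), x_2(t) = -c_1e^(4t)sin(3t) + c_1e^(4t)cos(3t) + c_2e^(4t)sin(3t) + c_2e^(4t)cos(3t)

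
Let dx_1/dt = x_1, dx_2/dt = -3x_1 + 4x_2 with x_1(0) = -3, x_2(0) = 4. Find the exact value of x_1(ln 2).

A = [[1,0],[-3,4]]; eigenvalues λ = 1, 4.
Eigenvectors: (-1,-1) for λ=1, (0,1) for λ=4.
From the initial condition, c_1 = 3, c_2 = 7.
x_1(ln 2) = (3)(2^1)(-1) + (7)(2^4)(0) = -6.

-6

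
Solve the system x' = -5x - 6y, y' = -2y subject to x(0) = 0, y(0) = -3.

x(t) = 6e^(-2t) - 6e^(-5t), y(t) = -3e^(-2t)

Coefficient matrix A = [[-5, -6], [0, -2]].
Characteristic polynomial det(A - λI) = λ^2 + 7λ + 10 = 0.
Eigenvalues λ = -5, -2.
For λ=-5: (A-λI) row 1 is [0, -6], so an eigenvector is (-1, 0).
For λ=-2: (A-λI) row 1 is [-3, -6], so an eigenvector is (-2, 1).
General solution: K_1e^(-5t)(-1,0) + K_2e^(-2t)(-2,1).
Applying x(0)=0, y(0)=-3 gives K_1=6, K_2=-3.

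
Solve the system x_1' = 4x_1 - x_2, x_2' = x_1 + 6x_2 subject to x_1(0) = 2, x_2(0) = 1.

x_1(t) = -3te^(5t) + 2e^(5t), x_2(t) = 3te^(5t) + e^(5t)

Coefficient matrix A = [[4, -1], [1, 6]].
Characteristic polynomial det(A - λI) = λ^2 - 10λ + 25 = 0.
Single eigenvalue λ = 5 with algebraic multiplicity 2.
Eigenvector v = (-1,1); generalized eigenvector w with (A-λI)w=v is (1,0).
General solution: e^(5t)[K_1·v + K_2·(t·v + w)].
Applying x_1(0)=2, x_2(0)=1 gives K_1=1, K_2=3.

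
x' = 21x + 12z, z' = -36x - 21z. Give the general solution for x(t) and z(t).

x(t) = -2C_1e^(3t) + C_2e^(-3t), z(t) = 3C_1e^(3t) - 2C_2e^(-3t)

Coefficient matrix A = [[21, 12], [-36, -21]].
Characteristic polynomial det(A - λI) = λ^2 - 9 = 0.
Eigenvalues λ = 3, -3.
For λ=3: (A-λI) row 1 is [18, 12], so an eigenvector is (-2, 3).
For λ=-3: (A-λI) row 1 is [24, 12], so an eigenvector is (1, -2).
General solution: C_1e^(3t)(-2,3) + C_2e^(-3t)(1,-2).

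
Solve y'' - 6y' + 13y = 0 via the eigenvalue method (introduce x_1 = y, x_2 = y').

y(t) = c_1e^(3t)cos(2t) + c_2e^(3t)sin(2t)

Let x_1 = y, x_2 = y'. Then x_1' = x_2 and x_2' = -13x_1 + 6x_2.
A = [[0,1],[-13,6]]; det(A-λI) = λ^2 - 6λ + 13.
Eigenvalues λ = 3 ± 2i.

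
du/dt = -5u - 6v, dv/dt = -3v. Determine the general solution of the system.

Coefficient matrix A = [[-5, -6], [0, -3]].
Characteristic polynomial det(A - λI) = λ^2 + 8λ + 15 = 0.
Eigenvalues λ = -3, -5.
For λ=-3: (A-λI) row 1 is [-2, -6], so an eigenvector is (3, -1).
For λ=-5: (A-λI) row 1 is [0, -6], so an eigenvector is (1, 0).
General solution: C_1e^(-3t)(3,-1) + C_2e^(-5t)(1,0).

u(t) = 3C_1e^(-3t) + C_2e^(-5t), v(t) = -C_1e^(-3t)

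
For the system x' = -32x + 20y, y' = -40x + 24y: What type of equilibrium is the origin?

stable spiral

A = [[-32,20],[-40,24]]; det(A-λI) = λ^2 + 8λ + 32.
λ = -4 ± 4i: negative real part.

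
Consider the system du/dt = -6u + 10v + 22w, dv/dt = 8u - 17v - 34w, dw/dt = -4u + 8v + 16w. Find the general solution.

u(t) = 2C_1e^(-t) - C_2e^(-2t) + C_3e^(-4t), v(t) = C_1e^(-t) + 4C_2e^(-2t) - 2C_3e^(-4t), w(t) = -2C_2e^(-2t) + C_3e^(-4t)

Coefficient matrix A = [[-6, 10, 22], [8, -17, -34], [-4, 8, 16]].
det(A - λI) = 0 gives eigenvalues λ = -1, -2, -4.
For λ=-1: eigenvector (2,1,0).
For λ=-2: eigenvector (-1,4,-2).
For λ=-4: eigenvector (1,-2,1).
General solution: C_1e^(-t)(2,1,0) + C_2e^(-2t)(-1,4,-2) + C_3e^(-4t)(1,-2,1).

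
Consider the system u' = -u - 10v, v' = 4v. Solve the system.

Coefficient matrix A = [[-1, -10], [0, 4]].
Characteristic polynomial det(A - λI) = λ^2 - 3λ - 4 = 0.
Eigenvalues λ = 4, -1.
For λ=4: (A-λI) row 1 is [-5, -10], so an eigenvector is (-2, 1).
For λ=-1: (A-λI) row 1 is [0, -10], so an eigenvector is (1, 0).
General solution: c_1e^(4t)(-2,1) + c_2e^(-t)(1,0).

u(t) = -2c_1e^(4t) + c_2e^(-t), v(t) = c_1e^(4t)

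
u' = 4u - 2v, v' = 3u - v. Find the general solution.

Coefficient matrix A = [[4, -2], [3, -1]].
Characteristic polynomial det(A - λI) = λ^2 - 3λ + 2 = 0.
Eigenvalues λ = 2, 1.
For λ=2: (A-λI) row 1 is [2, -2], so an eigenvector is (-1, -1).
For λ=1: (A-λI) row 1 is [3, -2], so an eigenvector is (2, 3).
General solution: c_1e^(2t)(-1,-1) + c_2e^(t)(2,3).

u(t) = -c_1e^(2t) + 2c_2e^(t), v(t) = -c_1e^(2t) + 3c_2e^(t)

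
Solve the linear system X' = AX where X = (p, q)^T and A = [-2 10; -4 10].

p(t) = 2C_1e^(4t)sin(2t) + C_1e^(4t)cos(2t) + C_2e^(4t)sin(2t) - 2C_2e^(4t)cos(2t), q(t) = C_1e^(4t)sin(2t) + C_1e^(4t)cos(2t) + C_2e^(4t)sin(2t) - C_2e^(4t)cos(2t)

Coefficient matrix A = [[-2, 10], [-4, 10]].
Characteristic polynomial det(A - λI) = λ^2 - 8λ + 20 = 0.
Eigenvalues λ = 4 ± 2i (complex conjugate pair).
For λ=4+2i: an eigenvector is (1,1) - i(2,1) = (1 - 2i, 1 - i).
A real fundamental pair from Re and Im of e^((4+2i)t)v: X_1 = e^(4t)(cos(2t)·(1,1) + sin(2t)·(2,1)), X_2 = e^(4t)(sin(2t)·(1,1) - cos(2t)·(2,1)).
General solution: C_1X_1 + C_2X_2.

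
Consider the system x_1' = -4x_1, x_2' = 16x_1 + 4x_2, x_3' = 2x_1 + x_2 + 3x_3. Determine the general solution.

Coefficient matrix A = [[-4, 0, 0], [16, 4, 0], [2, 1, 3]].
det(A - λI) = 0 gives eigenvalues λ = 4, -4, 3.
For λ=4: eigenvector (0,1,1).
For λ=-4: eigenvector (1,-2,0).
For λ=3: eigenvector (0,0,1).
General solution: K_1e^(4t)(0,1,1) + K_2e^(-4t)(1,-2,0) + K_3e^(3t)(0,0,1).

x_1(t) = K_2e^(-4t), x_2(t) = K_1e^(4t) - 2K_2e^(-4t), x_3(t) = K_1e^(4t) + K_3e^(3t)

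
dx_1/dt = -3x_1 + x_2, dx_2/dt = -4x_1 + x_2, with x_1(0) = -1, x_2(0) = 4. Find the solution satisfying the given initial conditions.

x_1(t) = 6te^(-t) - e^(-t), x_2(t) = 12te^(-t) + 4e^(-t)

Coefficient matrix A = [[-3, 1], [-4, 1]].
Characteristic polynomial det(A - λI) = λ^2 + 2λ + 1 = 0.
Single eigenvalue λ = -1 with algebraic multiplicity 2.
Eigenvector v = (1,2); generalized eigenvector w with (A-λI)w=v is (-2,-3).
General solution: e^(-t)[C_1·v + C_2·(t·v + w)].
Applying x_1(0)=-1, x_2(0)=4 gives C_1=11, C_2=6.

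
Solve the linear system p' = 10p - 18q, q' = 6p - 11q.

Coefficient matrix A = [[10, -18], [6, -11]].
Characteristic polynomial det(A - λI) = λ^2 + λ - 2 = 0.
Eigenvalues λ = 1, -2.
For λ=1: (A-λI) row 1 is [9, -18], so an eigenvector is (2, 1).
For λ=-2: (A-λI) row 1 is [12, -18], so an eigenvector is (-3, -2).
General solution: K_1e^(t)(2,1) + K_2e^(-2t)(-3,-2).

p(t) = 2K_1e^(t) - 3K_2e^(-2t), q(t) = K_1e^(t) - 2K_2e^(-2t)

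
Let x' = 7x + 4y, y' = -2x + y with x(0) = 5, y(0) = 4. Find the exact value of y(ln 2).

A = [[7,4],[-2,1]]; eigenvalues λ = 5, 3.
Eigenvectors: (2,-1) for λ=5, (-1,1) for λ=3.
From the initial condition, c_1 = 9, c_2 = 13.
y(ln 2) = (9)(2^5)(-1) + (13)(2^3)(1) = -184.

-184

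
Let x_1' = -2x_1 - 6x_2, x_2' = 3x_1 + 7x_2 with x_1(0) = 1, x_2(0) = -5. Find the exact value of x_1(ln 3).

A = [[-2,-6],[3,7]]; eigenvalues λ = 4, 1.
Eigenvectors: (-1,1) for λ=4, (-2,1) for λ=1.
From the initial condition, c_1 = -9, c_2 = 4.
x_1(ln 3) = (-9)(3^4)(-1) + (4)(3^1)(-2) = 705.

705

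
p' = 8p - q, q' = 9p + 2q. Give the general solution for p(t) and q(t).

Coefficient matrix A = [[8, -1], [9, 2]].
Characteristic polynomial det(A - λI) = λ^2 - 10λ + 25 = 0.
Single eigenvalue λ = 5 with algebraic multiplicity 2.
Eigenvector v = (1,3); generalized eigenvector w with (A-λI)w=v is (1,2).
General solution: e^(5t)[C_1·v + C_2·(t·v + w)].

p(t) = C_1e^(5t) + C_2te^(5t) + C_2e^(5t), q(t) = 3C_1e^(5t) + 3C_2te^(5t) + 2C_2e^(5t)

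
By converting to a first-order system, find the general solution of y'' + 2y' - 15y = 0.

Let x_1 = y, x_2 = y'. Then x_1' = x_2 and x_2' = 15x_1 - 2x_2.
A = [[0,1],[15,-2]]; det(A-λI) = λ^2 + 2λ - 15.
Eigenvalues λ = -5, 3 with eigenvectors (1,-5), (1,3).

y(t) = c_1e^(-5t) + c_2e^(3t)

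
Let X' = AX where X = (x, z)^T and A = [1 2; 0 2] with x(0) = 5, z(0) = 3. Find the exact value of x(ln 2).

A = [[1,2],[0,2]]; eigenvalues λ = 1, 2.
Eigenvectors: (-1,0) for λ=1, (-2,-1) for λ=2.
From the initial condition, c_1 = 1, c_2 = -3.
x(ln 2) = (1)(2^1)(-1) + (-3)(2^2)(-2) = 22.

22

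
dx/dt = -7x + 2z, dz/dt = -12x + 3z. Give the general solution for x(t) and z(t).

x(t) = C_1e^(-3t) - C_2e^(-t), z(t) = 2C_1e^(-3t) - 3C_2e^(-t)

Coefficient matrix A = [[-7, 2], [-12, 3]].
Characteristic polynomial det(A - λI) = λ^2 + 4λ + 3 = 0.
Eigenvalues λ = -3, -1.
For λ=-3: (A-λI) row 1 is [-4, 2], so an eigenvector is (1, 2).
For λ=-1: (A-λI) row 1 is [-6, 2], so an eigenvector is (-1, -3).
General solution: C_1e^(-3t)(1,2) + C_2e^(-t)(-1,-3).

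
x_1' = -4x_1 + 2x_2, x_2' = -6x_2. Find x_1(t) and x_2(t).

x_1(t) = -K_1e^(-6t) + K_2e^(-4t), x_2(t) = K_1e^(-6t)

Coefficient matrix A = [[-4, 2], [0, -6]].
Characteristic polynomial det(A - λI) = λ^2 + 10λ + 24 = 0.
Eigenvalues λ = -6, -4.
For λ=-6: (A-λI) row 1 is [2, 2], so an eigenvector is (-1, 1).
For λ=-4: (A-λI) row 1 is [0, 2], so an eigenvector is (1, 0).
General solution: K_1e^(-6t)(-1,1) + K_2e^(-4t)(1,0).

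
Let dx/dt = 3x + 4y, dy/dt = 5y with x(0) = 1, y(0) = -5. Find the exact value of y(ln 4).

-5120

A = [[3,4],[0,5]]; eigenvalues λ = 5, 3.
Eigenvectors: (2,1) for λ=5, (1,0) for λ=3.
From the initial condition, c_1 = -5, c_2 = 11.
y(ln 4) = (-5)(4^5)(1) + (11)(4^3)(0) = -5120.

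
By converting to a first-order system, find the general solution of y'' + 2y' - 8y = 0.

Let x_1 = y, x_2 = y'. Then x_1' = x_2 and x_2' = 8x_1 - 2x_2.
A = [[0,1],[8,-2]]; det(A-λI) = λ^2 + 2λ - 8.
Eigenvalues λ = 2, -4 with eigenvectors (1,2), (1,-4).

y(t) = K_1e^(2t) + K_2e^(-4t)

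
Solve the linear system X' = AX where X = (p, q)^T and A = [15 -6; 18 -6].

Coefficient matrix A = [[15, -6], [18, -6]].
Characteristic polynomial det(A - λI) = λ^2 - 9λ + 18 = 0.
Eigenvalues λ = 3, 6.
For λ=3: (A-λI) row 1 is [12, -6], so an eigenvector is (-1, -2).
For λ=6: (A-λI) row 1 is [9, -6], so an eigenvector is (-2, -3).
General solution: c_1e^(3t)(-1,-2) + c_2e^(6t)(-2,-3).

p(t) = -c_1e^(3t) - 2c_2e^(6t), q(t) = -2c_1e^(3t) - 3c_2e^(6t)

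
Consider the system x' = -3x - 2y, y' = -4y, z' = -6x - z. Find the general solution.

x(t) = 2K_1e^(-4t) + K_2e^(-3t), y(t) = K_1e^(-4t), z(t) = 4K_1e^(-4t) + 3K_2e^(-3t) + K_3e^(-t)

Coefficient matrix A = [[-3, -2, 0], [0, -4, 0], [-6, 0, -1]].
det(A - λI) = 0 gives eigenvalues λ = -4, -3, -1.
For λ=-4: eigenvector (2,1,4).
For λ=-3: eigenvector (1,0,3).
For λ=-1: eigenvector (0,0,1).
General solution: K_1e^(-4t)(2,1,4) + K_2e^(-3t)(1,0,3) + K_3e^(-t)(0,0,1).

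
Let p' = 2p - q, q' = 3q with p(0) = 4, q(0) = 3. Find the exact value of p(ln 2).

4

A = [[2,-1],[0,3]]; eigenvalues λ = 2, 3.
Eigenvectors: (-1,0) for λ=2, (1,-1) for λ=3.
From the initial condition, c_1 = -7, c_2 = -3.
p(ln 2) = (-7)(2^2)(-1) + (-3)(2^3)(1) = 4.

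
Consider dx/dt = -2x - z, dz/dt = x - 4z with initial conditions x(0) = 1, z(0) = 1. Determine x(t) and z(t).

Coefficient matrix A = [[-2, -1], [1, -4]].
Characteristic polynomial det(A - λI) = λ^2 + 6λ + 9 = 0.
Single eigenvalue λ = -3 with algebraic multiplicity 2.
Eigenvector v = (-1,-1); generalized eigenvector w with (A-λI)w=v is (2,3).
General solution: e^(-3t)[c_1·v + c_2·(t·v + w)].
Applying x(0)=1, z(0)=1 gives c_1=-1, c_2=0.

x(t) = e^(-3t), z(t) = e^(-3t)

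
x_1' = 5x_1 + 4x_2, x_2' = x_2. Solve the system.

x_1(t) = -K_1e^(5t) - K_2e^(t), x_2(t) = K_2e^(t)

Coefficient matrix A = [[5, 4], [0, 1]].
Characteristic polynomial det(A - λI) = λ^2 - 6λ + 5 = 0.
Eigenvalues λ = 5, 1.
For λ=5: (A-λI) row 1 is [0, 4], so an eigenvector is (-1, 0).
For λ=1: (A-λI) row 1 is [4, 4], so an eigenvector is (-1, 1).
General solution: K_1e^(5t)(-1,0) + K_2e^(t)(-1,1).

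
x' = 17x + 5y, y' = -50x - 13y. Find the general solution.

x(t) = K_1e^(2t)cos(5t) + K_2e^(2t)sin(5t), y(t) = -K_1e^(2t)sin(5t) - 3K_1e^(2t)cos(5t) - 3K_2e^(2t)sin(5t) + K_2e^(2t)cos(5t)

Coefficient matrix A = [[17, 5], [-50, -13]].
Characteristic polynomial det(A - λI) = λ^2 - 4λ + 29 = 0.
Eigenvalues λ = 2 ± 5i (complex conjugate pair).
For λ=2+5i: an eigenvector is (1,-3) - i(0,-1) = (1, -3 + i).
A real fundamental pair from Re and Im of e^((2+5i)t)v: X_1 = e^(2t)(cos(5t)·(1,-3) + sin(5t)·(0,-1)), X_2 = e^(2t)(sin(5t)·(1,-3) - cos(5t)·(0,-1)).
General solution: K_1X_1 + K_2X_2.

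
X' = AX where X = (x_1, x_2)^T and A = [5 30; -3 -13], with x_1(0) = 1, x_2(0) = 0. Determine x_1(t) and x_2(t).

x_1(t) = 3e^(-4t)sin(3t) + e^(-4t)cos(3t), x_2(t) = -e^(-4t)sin(3t)

Coefficient matrix A = [[5, 30], [-3, -13]].
Characteristic polynomial det(A - λI) = λ^2 + 8λ + 25 = 0.
Eigenvalues λ = -4 ± 3i (complex conjugate pair).
For λ=-4+3i: an eigenvector is (-1,0) - i(-3,1) = (-1 + 3i, 0 - i).
A real fundamental pair from Re and Im of e^((-4+3i)t)v: X_1 = e^(-4t)(cos(3t)·(-1,0) + sin(3t)·(-3,1)), X_2 = e^(-4t)(sin(3t)·(-1,0) - cos(3t)·(-3,1)).
General solution: c_1X_1 + c_2X_2.
Applying x_1(0)=1, x_2(0)=0 gives c_1=-1, c_2=0.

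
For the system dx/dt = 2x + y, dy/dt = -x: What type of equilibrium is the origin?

unstable improper node

A = [[2,1],[-1,0]]; det(A-λI) = λ^2 - 2λ + 1.
repeated λ = 1 with a single eigenvector.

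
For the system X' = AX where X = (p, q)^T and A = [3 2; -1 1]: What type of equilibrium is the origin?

A = [[3,2],[-1,1]]; det(A-λI) = λ^2 - 4λ + 5.
λ = 2 ± i: positive real part.

unstable spiral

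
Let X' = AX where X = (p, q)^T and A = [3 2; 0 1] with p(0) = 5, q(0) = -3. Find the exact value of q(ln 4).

A = [[3,2],[0,1]]; eigenvalues λ = 1, 3.
Eigenvectors: (-1,1) for λ=1, (-1,0) for λ=3.
From the initial condition, c_1 = -3, c_2 = -2.
q(ln 4) = (-3)(4^1)(1) + (-2)(4^3)(0) = -12.

-12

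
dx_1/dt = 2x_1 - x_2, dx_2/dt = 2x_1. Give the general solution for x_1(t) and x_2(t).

Coefficient matrix A = [[2, -1], [2, 0]].
Characteristic polynomial det(A - λI) = λ^2 - 2λ + 2 = 0.
Eigenvalues λ = 1 ± i (complex conjugate pair).
For λ=1+i: an eigenvector is (0,-1) - i(1,1) = (0 - i, -1 - i).
A real fundamental pair from Re and Im of e^((1+i)t)v: X_1 = e^(t)(cos(t)·(0,-1) + sin(t)·(1,1)), X_2 = e^(t)(sin(t)·(0,-1) - cos(t)·(1,1)).
General solution: c_1X_1 + c_2X_2.

x_1(t) = c_1e^(t)sin(t) - c_2e^(t)cos(t), x_2(t) = c_1e^(t)sin(t) - c_1e^(t)cos(t) - c_2e^(t)sin(t) - c_2e^(t)cos(t)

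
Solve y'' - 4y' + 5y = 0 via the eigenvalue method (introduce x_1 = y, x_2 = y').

y(t) = K_1e^(2t)cos(t) + K_2e^(2t)sin(t)

Let x_1 = y, x_2 = y'. Then x_1' = x_2 and x_2' = -5x_1 + 4x_2.
A = [[0,1],[-5,4]]; det(A-λI) = λ^2 - 4λ + 5.
Eigenvalues λ = 2 ± i.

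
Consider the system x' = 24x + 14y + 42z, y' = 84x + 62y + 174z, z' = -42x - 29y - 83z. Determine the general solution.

Coefficient matrix A = [[24, 14, 42], [84, 62, 174], [-42, -29, -83]].
det(A - λI) = 0 gives eigenvalues λ = -4, 3, 4.
For λ=-4: eigenvector (1,4,-2).
For λ=3: eigenvector (2,6,-3).
For λ=4: eigenvector (0,3,-1).
General solution: C_1e^(-4t)(1,4,-2) + C_2e^(3t)(2,6,-3) + C_3e^(4t)(0,3,-1).

x(t) = C_1e^(-4t) + 2C_2e^(3t), y(t) = 4C_1e^(-4t) + 6C_2e^(3t) + 3C_3e^(4t), z(t) = -2C_1e^(-4t) - 3C_2e^(3t) - C_3e^(4t)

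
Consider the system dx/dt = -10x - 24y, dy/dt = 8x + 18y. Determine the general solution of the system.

x(t) = -2C_1e^(2t) - 3C_2e^(6t), y(t) = C_1e^(2t) + 2C_2e^(6t)

Coefficient matrix A = [[-10, -24], [8, 18]].
Characteristic polynomial det(A - λI) = λ^2 - 8λ + 12 = 0.
Eigenvalues λ = 2, 6.
For λ=2: (A-λI) row 1 is [-12, -24], so an eigenvector is (-2, 1).
For λ=6: (A-λI) row 1 is [-16, -24], so an eigenvector is (-3, 2).
General solution: C_1e^(2t)(-2,1) + C_2e^(6t)(-3,2).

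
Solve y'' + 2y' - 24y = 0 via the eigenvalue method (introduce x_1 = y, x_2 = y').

Let x_1 = y, x_2 = y'. Then x_1' = x_2 and x_2' = 24x_1 - 2x_2.
A = [[0,1],[24,-2]]; det(A-λI) = λ^2 + 2λ - 24.
Eigenvalues λ = 4, -6 with eigenvectors (1,4), (1,-6).

y(t) = c_1e^(4t) + c_2e^(-6t)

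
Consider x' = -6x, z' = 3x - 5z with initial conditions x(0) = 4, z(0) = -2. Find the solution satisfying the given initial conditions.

Coefficient matrix A = [[-6, 0], [3, -5]].
Characteristic polynomial det(A - λI) = λ^2 + 11λ + 30 = 0.
Eigenvalues λ = -5, -6.
For λ=-5: (A-λI) row 1 is [-1, 0], so an eigenvector is (0, -1).
For λ=-6: (A-λI) row 2 is [3, 1], so an eigenvector is (-1, 3).
General solution: c_1e^(-5t)(0,-1) + c_2e^(-6t)(-1,3).
Applying x(0)=4, z(0)=-2 gives c_1=-10, c_2=-4.

x(t) = 4e^(-6t), z(t) = 10e^(-5t) - 12e^(-6t)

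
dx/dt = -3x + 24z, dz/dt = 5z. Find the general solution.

x(t) = -3K_1e^(5t) + K_2e^(-3t), z(t) = -K_1e^(5t)

Coefficient matrix A = [[-3, 24], [0, 5]].
Characteristic polynomial det(A - λI) = λ^2 - 2λ - 15 = 0.
Eigenvalues λ = 5, -3.
For λ=5: (A-λI) row 1 is [-8, 24], so an eigenvector is (-3, -1).
For λ=-3: (A-λI) row 1 is [0, 24], so an eigenvector is (1, 0).
General solution: K_1e^(5t)(-3,-1) + K_2e^(-3t)(1,0).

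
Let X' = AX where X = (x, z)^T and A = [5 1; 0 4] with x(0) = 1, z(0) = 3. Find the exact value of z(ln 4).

A = [[5,1],[0,4]]; eigenvalues λ = 5, 4.
Eigenvectors: (-1,0) for λ=5, (-1,1) for λ=4.
From the initial condition, c_1 = -4, c_2 = 3.
z(ln 4) = (-4)(4^5)(0) + (3)(4^4)(1) = 768.

768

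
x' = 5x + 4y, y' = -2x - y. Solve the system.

x(t) = -c_1e^(t) - 2c_2e^(3t), y(t) = c_1e^(t) + c_2e^(3t)

Coefficient matrix A = [[5, 4], [-2, -1]].
Characteristic polynomial det(A - λI) = λ^2 - 4λ + 3 = 0.
Eigenvalues λ = 1, 3.
For λ=1: (A-λI) row 1 is [4, 4], so an eigenvector is (-1, 1).
For λ=3: (A-λI) row 1 is [2, 4], so an eigenvector is (-2, 1).
General solution: c_1e^(t)(-1,1) + c_2e^(3t)(-2,1).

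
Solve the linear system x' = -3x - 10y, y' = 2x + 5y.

x(t) = -c_1e^(t)sin(2t) - 2c_1e^(t)cos(2t) - 2c_2e^(t)sin(2t) + c_2e^(t)cos(2t), y(t) = c_1e^(t)cos(2t) + c_2e^(t)sin(2t)

Coefficient matrix A = [[-3, -10], [2, 5]].
Characteristic polynomial det(A - λI) = λ^2 - 2λ + 5 = 0.
Eigenvalues λ = 1 ± 2i (complex conjugate pair).
For λ=1+2i: an eigenvector is (-2,1) - i(-1,0) = (-2 + i, 1).
A real fundamental pair from Re and Im of e^((1+2i)t)v: X_1 = e^(t)(cos(2t)·(-2,1) + sin(2t)·(-1,0)), X_2 = e^(t)(sin(2t)·(-2,1) - cos(2t)·(-1,0)).
General solution: c_1X_1 + c_2X_2.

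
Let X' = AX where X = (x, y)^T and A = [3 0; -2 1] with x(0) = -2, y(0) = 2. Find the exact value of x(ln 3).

-54

A = [[3,0],[-2,1]]; eigenvalues λ = 3, 1.
Eigenvectors: (-1,1) for λ=3, (0,1) for λ=1.
From the initial condition, c_1 = 2, c_2 = 0.
x(ln 3) = (2)(3^3)(-1) + (0)(3^1)(0) = -54.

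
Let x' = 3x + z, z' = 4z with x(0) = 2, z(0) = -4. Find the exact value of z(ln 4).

-1024

A = [[3,1],[0,4]]; eigenvalues λ = 4, 3.
Eigenvectors: (1,1) for λ=4, (-1,0) for λ=3.
From the initial condition, c_1 = -4, c_2 = -6.
z(ln 4) = (-4)(4^4)(1) + (-6)(4^3)(0) = -1024.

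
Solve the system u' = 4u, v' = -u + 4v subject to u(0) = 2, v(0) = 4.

Coefficient matrix A = [[4, 0], [-1, 4]].
Characteristic polynomial det(A - λI) = λ^2 - 8λ + 16 = 0.
Single eigenvalue λ = 4 with algebraic multiplicity 2.
Eigenvector v = (0,1); generalized eigenvector w with (A-λI)w=v is (-1,-3).
General solution: e^(4t)[C_1·v + C_2·(t·v + w)].
Applying u(0)=2, v(0)=4 gives C_1=-2, C_2=-2.

u(t) = 2e^(4t), v(t) = -2te^(4t) + 4e^(4t)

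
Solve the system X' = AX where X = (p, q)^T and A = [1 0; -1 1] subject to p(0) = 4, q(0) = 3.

p(t) = 4e^(t), q(t) = -4te^(t) + 3e^(t)

Coefficient matrix A = [[1, 0], [-1, 1]].
Characteristic polynomial det(A - λI) = λ^2 - 2λ + 1 = 0.
Single eigenvalue λ = 1 with algebraic multiplicity 2.
Eigenvector v = (0,1); generalized eigenvector w with (A-λI)w=v is (-1,2).
General solution: e^(t)[C_1·v + C_2·(t·v + w)].
Applying p(0)=4, q(0)=3 gives C_1=11, C_2=-4.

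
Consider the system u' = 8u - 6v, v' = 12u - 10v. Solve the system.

Coefficient matrix A = [[8, -6], [12, -10]].
Characteristic polynomial det(A - λI) = λ^2 + 2λ - 8 = 0.
Eigenvalues λ = -4, 2.
For λ=-4: (A-λI) row 1 is [12, -6], so an eigenvector is (1, 2).
For λ=2: (A-λI) row 1 is [6, -6], so an eigenvector is (1, 1).
General solution: c_1e^(-4t)(1,2) + c_2e^(2t)(1,1).

u(t) = c_1e^(-4t) + c_2e^(2t), v(t) = 2c_1e^(-4t) + c_2e^(2t)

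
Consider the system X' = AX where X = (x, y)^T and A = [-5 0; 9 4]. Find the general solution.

x(t) = -c_2e^(-5t), y(t) = c_1e^(4t) + c_2e^(-5t)

Coefficient matrix A = [[-5, 0], [9, 4]].
Characteristic polynomial det(A - λI) = λ^2 + λ - 20 = 0.
Eigenvalues λ = 4, -5.
For λ=4: (A-λI) row 1 is [-9, 0], so an eigenvector is (0, 1).
For λ=-5: (A-λI) row 2 is [9, 9], so an eigenvector is (-1, 1).
General solution: c_1e^(4t)(0,1) + c_2e^(-5t)(-1,1).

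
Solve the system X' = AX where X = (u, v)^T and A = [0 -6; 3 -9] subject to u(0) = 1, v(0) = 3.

Coefficient matrix A = [[0, -6], [3, -9]].
Characteristic polynomial det(A - λI) = λ^2 + 9λ + 18 = 0.
Eigenvalues λ = -3, -6.
For λ=-3: (A-λI) row 1 is [3, -6], so an eigenvector is (2, 1).
For λ=-6: (A-λI) row 1 is [6, -6], so an eigenvector is (-1, -1).
General solution: c_1e^(-3t)(2,1) + c_2e^(-6t)(-1,-1).
Applying u(0)=1, v(0)=3 gives c_1=-2, c_2=-5.

u(t) = -4e^(-3t) + 5e^(-6t), v(t) = -2e^(-3t) + 5e^(-6t)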